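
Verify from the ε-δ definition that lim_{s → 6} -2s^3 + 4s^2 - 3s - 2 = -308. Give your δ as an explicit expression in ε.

δ = min(2, ε/243)

Fix ε > 0. We want δ > 0 such that 0 < |s − 6| < δ implies |(-2s^3 + 4s^2 - 3s - 2) + 308| < ε.
(-2s^3 + 4s^2 - 3s - 2) + 308 = -2s^3 + 4s^2 - 3s + 306 = (s − 6)(-2s^2 - 8s - 51).
So |(-2s^3 + 4s^2 - 3s - 2) + 308| = |s − 6|·|-2s^2 - 8s - 51|.
Require δ ≤ 2. Then |s − 6| < 2 gives |s| < 8, and by the triangle inequality |-2s^2 - 8s - 51| ≤ 2·8^2 + 8·8 + 51 = 243.
Hence |(-2s^3 + 4s^2 - 3s - 2) + 308| ≤ 243|s − 6| < ε provided |s − 6| < ε/243.
Take δ = min(2, ε/243). Then 0 < |s − 6| < δ gives both |s − 6| < 2 and |s − 6| < ε/243, so |(-2s^3 + 4s^2 - 3s - 2) + 308| < ε.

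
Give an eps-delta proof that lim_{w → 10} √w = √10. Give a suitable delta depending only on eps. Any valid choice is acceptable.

delta = min(10, √10·eps)

Let eps > 0 be given. We want delta > 0 such that 0 < |w − 10| < delta implies |√w − √10| < eps.
Multiplying by the conjugate, |√w − √10| = |w − 10|/(√w + √10).
Restrict delta ≤ 10 so that |w − 10| < 10 forces w > 0, and then √w + √10 > √10.
Hence |√w − √10| < |w − 10|/√10, which is < eps once |w − 10| < √10·eps.
Take delta = min(10, √10·eps). If 0 < |w − 10| < delta then w > 0 and |√w − √10| < |w − 10|/√10 < eps.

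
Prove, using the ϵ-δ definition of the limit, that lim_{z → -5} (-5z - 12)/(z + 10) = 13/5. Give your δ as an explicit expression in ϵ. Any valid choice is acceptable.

Fix ϵ > 0. We want δ > 0 with 0 < |z + 5| < δ ⇒ |(-5z - 12)/(z + 10) − (13/5)| < ϵ.
Combining over a common denominator, (-5z - 12)/(z + 10) − (13/5) = [(-5z - 12)·5 − 13·(z + 10)] / [5·(z + 10)] = -38(z + 5) / (5(z + 10)).
So |(-5z - 12)/(z + 10) − (13/5)| = 38|z + 5| / (5·|z + 10|).
Require δ ≤ 5/2, so |z + 10| ≥ |5| − |z + 5| > 5 − 5/2 = 5/2.
Hence |(-5z - 12)/(z + 10) − (13/5)| < 38|z + 5|/(5·(5/2)) = (76/25)|z + 5|, which is < ϵ once |z + 5| < (25/76)ϵ.
Take δ = min(5/2, (25/76)ϵ). Then 0 < |z + 5| < δ forces both bounds, so |(-5z - 12)/(z + 10) − (13/5)| < ϵ.

δ = min(5/2, (25/76)ϵ)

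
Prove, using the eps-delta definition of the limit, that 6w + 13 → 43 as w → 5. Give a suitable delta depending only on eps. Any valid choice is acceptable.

delta = eps/6

Fix eps > 0. We need delta > 0 so that 0 < |w − 5| < delta implies |(6w + 13) − 43| < eps.
|(6w + 13) − 43| = |6w - 30| = 6|w − 5|.
Thus it suffices that |w − 5| < eps/6.
Choosing delta = eps/6 gives |(6w + 13) − 43| = 6|w − 5| < eps whenever |w − 5| < delta.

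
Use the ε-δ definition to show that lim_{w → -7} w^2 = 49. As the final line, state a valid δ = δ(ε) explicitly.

Fix ε > 0. We seek δ > 0 with 0 < |w + 7| < δ ⇒ |w^2 − 49| < ε.
Factor: w^2 − 49 = (w + 7)(w - 7), so |w^2 − 49| = |w + 7|·|w - 7|.
Impose δ ≤ 2 so that |w| < 9; then |w - 7| ≤ 16.
Hence |w^2 − 49| ≤ 16|w + 7|, which is < ε once |w + 7| < ε/16.
Take δ = min(2, ε/16). If 0 < |w + 7| < δ then both bounds hold and |w^2 − 49| ≤ 16|w + 7| < 16·(ε/16) = ε.

δ = min(2, ε/16)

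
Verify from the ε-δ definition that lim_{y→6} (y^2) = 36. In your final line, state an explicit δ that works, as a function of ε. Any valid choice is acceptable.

Let ε > 0 be given. We seek δ > 0 with 0 < |y − 6| < δ ⇒ |y^2 − 36| < ε.
Factor: y^2 − 36 = (y − 6)(y + 6), so |y^2 − 36| = |y − 6|·|y + 6|.
Impose δ ≤ 1 so that |y| < 7; then |y + 6| ≤ 13.
Hence |y^2 − 36| ≤ 13|y − 6|, which is < ε once |y − 6| < ε/13.
Take δ = min(1, ε/13). If 0 < |y − 6| < δ then both bounds hold and |y^2 − 36| ≤ 13|y − 6| < 13·(ε/13) = ε.

δ = min(1, ε/13)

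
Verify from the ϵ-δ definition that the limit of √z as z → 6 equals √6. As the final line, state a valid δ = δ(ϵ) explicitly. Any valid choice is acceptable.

Suppose ϵ > 0. We want δ > 0 such that 0 < |z − 6| < δ implies |√z − √6| < ϵ.
Rationalise: √z − √6 = (z − 6)/(√z + √6), so |√z − √6| = |z − 6|/(√z + √6).
Restrict δ ≤ 6 so that |z − 6| < 6 forces z > 0, and then √z + √6 > √6.
Hence |√z − √6| < |z − 6|/√6, which is < ϵ once |z − 6| < √6·ϵ.
Take δ = min(6, √6·ϵ). If 0 < |z − 6| < δ then z > 0 and |√z − √6| < |z − 6|/√6 < ϵ.

δ = min(6, √6·ϵ)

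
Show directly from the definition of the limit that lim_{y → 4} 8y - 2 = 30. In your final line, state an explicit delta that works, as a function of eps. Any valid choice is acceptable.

Suppose eps > 0. We need delta > 0 so that 0 < |y − 4| < delta implies |(8y - 2) − 30| < eps.
|(8y - 2) − 30| = |8y - 32| = 8|y − 4|.
Thus it suffices that |y − 4| < eps/8.
Choosing delta = eps/8 gives |(8y - 2) − 30| = 8|y − 4| < eps whenever |y − 4| < delta.

delta = eps/8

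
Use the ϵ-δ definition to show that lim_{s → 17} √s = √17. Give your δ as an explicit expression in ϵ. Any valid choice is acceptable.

Fix ϵ > 0. We want δ > 0 such that 0 < |s − 17| < δ implies |√s − √17| < ϵ.
Rationalise: √s − √17 = (s − 17)/(√s + √17), so |√s − √17| = |s − 17|/(√s + √17).
Restrict δ ≤ 17 so that |s − 17| < 17 forces s > 0, and then √s + √17 > √17.
Hence |√s − √17| < |s − 17|/√17, which is < ϵ once |s − 17| < √17·ϵ.
Take δ = min(17, √17·ϵ). If 0 < |s − 17| < δ then s > 0 and |√s − √17| < |s − 17|/√17 < ϵ.

δ = min(17, √17·ϵ)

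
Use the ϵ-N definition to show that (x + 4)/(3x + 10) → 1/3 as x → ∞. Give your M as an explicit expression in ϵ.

M = (2/9)/ϵ

Let ϵ > 0 be given. We seek M > 0 such that x > M implies |(x + 4)/(3x + 10) − (1/3)| < ϵ.
(x + 4)/(3x + 10) − (1/3) = (3(x + 4) − (3x + 10)) / (3(3x + 10)) = 2/(3(3x + 10)).
For x > 0 we have 3x + 10 > 3x, so |(x + 4)/(3x + 10) − (1/3)| = 2/(3(3x + 10)) < 2/(3·3x) = (2/9)/x.
Thus |(x + 4)/(3x + 10) − (1/3)| < ϵ whenever x > (2/9)/ϵ.
Take M = (2/9)/ϵ. If x > M then |(x + 4)/(3x + 10) − (1/3)| < (2/9)/x < ϵ.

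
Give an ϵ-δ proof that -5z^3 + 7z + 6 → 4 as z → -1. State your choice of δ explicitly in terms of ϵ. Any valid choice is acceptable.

δ = min(1, ϵ/32)

Let ϵ > 0 be given. We want δ > 0 such that 0 < |z + 1| < δ implies |(-5z^3 + 7z + 6) − 4| < ϵ.
(-5z^3 + 7z + 6) − 4 = -5z^3 + 7z + 2 = (z + 1)(-5z^2 + 5z + 2).
So |(-5z^3 + 7z + 6) − 4| = |z + 1|·|-5z^2 + 5z + 2|.
Assume first that |z + 1| < 1, so |z| < 2. Then |-5z^2 + 5z + 2| ≤ 5·2^2 + 5·2 + 2 = 32.
Hence |(-5z^3 + 7z + 6) − 4| ≤ 32|z + 1| < ϵ provided |z + 1| < ϵ/32.
Take δ = min(1, ϵ/32). Then 0 < |z + 1| < δ gives both |z + 1| < 1 and |z + 1| < ϵ/32, so |(-5z^3 + 7z + 6) − 4| < ϵ.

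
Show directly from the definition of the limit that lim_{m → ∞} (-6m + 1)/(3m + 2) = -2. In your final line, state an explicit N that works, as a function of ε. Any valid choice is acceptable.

N = (5/3)/ε

Let ε > 0. For m ≥ 1, |(-6m + 1)/(3m + 2) + 2| = |15|/(3(3m + 2)) = 15/(3(3m + 2)).
Since 3m + 2 ≥ 3m for m ≥ 1, this is ≤ 15/(3·3m) = (5/3)/m.
So |(-6m + 1)/(3m + 2) + 2| < ε whenever m > (5/3)/ε.
Take N = (5/3)/ε. If m > N then |(-6m + 1)/(3m + 2) + 2| ≤ (5/3)/m < ε.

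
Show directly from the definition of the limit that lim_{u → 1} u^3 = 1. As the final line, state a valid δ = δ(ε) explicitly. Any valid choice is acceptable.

δ = min(1, ε/7)

Fix ε > 0. We seek δ > 0 with 0 < |u − 1| < δ ⇒ |u^3 − 1| < ε.
Factor: u^3 − 1 = (u − 1)(u^2 + u + 1), so |u^3 − 1| = |u − 1|·|u^2 + u + 1|.
Restrict δ ≤ 1. Then |u − 1| < 1 gives |u| < 2, so by the triangle inequality |u^2 + u + 1| ≤ 2^2 + 2 + 1 = 7.
Hence |u^3 − 1| ≤ 7|u − 1|, which is < ε once |u − 1| < ε/7.
Take δ = min(1, ε/7). If 0 < |u − 1| < δ then both bounds hold and |u^3 − 1| ≤ 7|u − 1| < 7·(ε/7) = ε.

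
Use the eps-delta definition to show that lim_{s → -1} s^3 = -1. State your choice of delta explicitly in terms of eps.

delta = min(2, eps/13)

Suppose eps > 0. We seek delta > 0 with 0 < |s + 1| < delta ⇒ |s^3 + 1| < eps.
Factor: s^3 + 1 = (s + 1)(s^2 - s + 1), so |s^3 + 1| = |s + 1|·|s^2 - s + 1|.
Impose delta ≤ 2 so that |s| < 3; then |s^2 - s + 1| ≤ 13.
Hence |s^3 + 1| ≤ 13|s + 1|, which is < eps once |s + 1| < eps/13.
Take delta = min(2, eps/13). If 0 < |s + 1| < delta then both bounds hold and |s^3 + 1| ≤ 13|s + 1| < 13·(eps/13) = eps.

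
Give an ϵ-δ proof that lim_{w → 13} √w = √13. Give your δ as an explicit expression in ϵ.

Let ϵ > 0. We want δ > 0 such that 0 < |w − 13| < δ implies |√w − √13| < ϵ.
Rationalise: √w − √13 = (w − 13)/(√w + √13), so |√w − √13| = |w − 13|/(√w + √13).
Restrict δ ≤ 13 so that |w − 13| < 13 forces w > 0, and then √w + √13 > √13.
Hence |√w − √13| < |w − 13|/√13, which is < ϵ once |w − 13| < √13·ϵ.
Take δ = min(13, √13·ϵ). If 0 < |w − 13| < δ then w > 0 and |√w − √13| < |w − 13|/√13 < ϵ.

δ = min(13, √13·ϵ)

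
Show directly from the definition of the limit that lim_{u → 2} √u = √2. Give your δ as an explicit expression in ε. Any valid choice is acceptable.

Let ε > 0 be given. We want δ > 0 such that 0 < |u − 2| < δ implies |√u − √2| < ε.
Rationalise: √u − √2 = (u − 2)/(√u + √2), so |√u − √2| = |u − 2|/(√u + √2).
Restrict δ ≤ 2 so that |u − 2| < 2 forces u > 0, and then √u + √2 > √2.
Hence |√u − √2| < |u − 2|/√2, which is < ε once |u − 2| < √2·ε.
Take δ = min(2, √2·ε). If 0 < |u − 2| < δ then u > 0 and |√u − √2| < |u − 2|/√2 < ε.

δ = min(2, √2·ε)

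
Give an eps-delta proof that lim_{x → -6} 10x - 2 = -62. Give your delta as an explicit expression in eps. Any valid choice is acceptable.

Suppose eps > 0. We need delta > 0 so that 0 < |x + 6| < delta implies |(10x - 2) + 62| < eps.
Since (10x - 2) + 62 = 10(x + 6), we have |(10x - 2) + 62| = 10|x + 6|.
So 10|x + 6| < eps exactly when |x + 6| < eps/10.
Take delta = eps/10. If 0 < |x + 6| < delta then |(10x - 2) + 62| = 10|x + 6| < 10·(eps/10) = eps.

delta = eps/10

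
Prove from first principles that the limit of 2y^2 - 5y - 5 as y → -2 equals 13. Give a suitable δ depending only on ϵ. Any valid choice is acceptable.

Fix ϵ > 0. We want δ > 0 such that 0 < |y + 2| < δ implies |(2y^2 - 5y - 5) − 13| < ϵ.
(2y^2 - 5y - 5) − 13 = 2y^2 - 5y - 18 = (y + 2)(2y - 9).
So |(2y^2 - 5y - 5) − 13| = |y + 2|·|2y - 9|.
Require δ ≤ 2. Then |y + 2| < 2 gives |y| < 4, and by the triangle inequality |2y - 9| ≤ 2·4 + 9 = 17.
Hence |(2y^2 - 5y - 5) − 13| ≤ 17|y + 2| < ϵ provided |y + 2| < ϵ/17.
Take δ = min(2, ϵ/17). Then 0 < |y + 2| < δ gives both |y + 2| < 2 and |y + 2| < ϵ/17, so |(2y^2 - 5y - 5) − 13| < ϵ.

δ = min(2, ϵ/17)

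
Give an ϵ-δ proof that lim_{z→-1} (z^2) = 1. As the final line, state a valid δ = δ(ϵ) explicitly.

Let ϵ > 0. We seek δ > 0 with 0 < |z + 1| < δ ⇒ |z^2 − 1| < ϵ.
Factor: z^2 − 1 = (z + 1)(z - 1), so |z^2 − 1| = |z + 1|·|z - 1|.
Restrict δ ≤ 1. Then |z + 1| < 1 gives |z| < 2, so by the triangle inequality |z - 1| ≤ 2 + 1 = 3.
Hence |z^2 − 1| ≤ 3|z + 1|, which is < ϵ once |z + 1| < ϵ/3.
Take δ = min(1, ϵ/3). If 0 < |z + 1| < δ then both bounds hold and |z^2 − 1| ≤ 3|z + 1| < 3·(ϵ/3) = ϵ.

δ = min(1, ϵ/3)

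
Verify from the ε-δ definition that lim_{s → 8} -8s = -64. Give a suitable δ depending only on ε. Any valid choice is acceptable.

δ = ε/8

Let ε > 0. We need δ > 0 so that 0 < |s − 8| < δ implies |(-8s) + 64| < ε.
Since (-8s) + 64 = -8(s − 8), we have |(-8s) + 64| = 8|s − 8|.
Thus it suffices that |s − 8| < ε/8.
Choosing δ = ε/8 gives |(-8s) + 64| = 8|s − 8| < ε whenever |s − 8| < δ.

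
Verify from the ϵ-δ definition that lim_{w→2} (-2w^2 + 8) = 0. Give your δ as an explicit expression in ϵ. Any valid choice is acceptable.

δ = min(1, ϵ/10)

Let ϵ > 0. We want δ > 0 such that 0 < |w − 2| < δ implies |(-2w^2 + 8)| < ϵ.
(-2w^2 + 8) = -2w^2 + 8 = (w − 2)(-2w - 4).
So |(-2w^2 + 8)| = |w − 2|·|-2w - 4|.
Assume first that |w − 2| < 1, so |w| < 3. Then |-2w - 4| ≤ 2·3 + 4 = 10.
Hence |(-2w^2 + 8)| ≤ 10|w − 2| < ϵ provided |w − 2| < ϵ/10.
Take δ = min(1, ϵ/10). Then 0 < |w − 2| < δ gives both |w − 2| < 1 and |w − 2| < ϵ/10, so |(-2w^2 + 8)| < ϵ.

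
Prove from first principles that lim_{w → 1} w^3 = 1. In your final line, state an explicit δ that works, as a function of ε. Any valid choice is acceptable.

δ = min(2, ε/13)

Let ε > 0 be given. We seek δ > 0 with 0 < |w − 1| < δ ⇒ |w^3 − 1| < ε.
Factor: w^3 − 1 = (w − 1)(w^2 + w + 1), so |w^3 − 1| = |w − 1|·|w^2 + w + 1|.
Restrict δ ≤ 2. Then |w − 1| < 2 gives |w| < 3, so by the triangle inequality |w^2 + w + 1| ≤ 3^2 + 3 + 1 = 13.
Hence |w^3 − 1| ≤ 13|w − 1|, which is < ε once |w − 1| < ε/13.
Take δ = min(2, ε/13). If 0 < |w − 1| < δ then both bounds hold and |w^3 − 1| ≤ 13|w − 1| < 13·(ε/13) = ε.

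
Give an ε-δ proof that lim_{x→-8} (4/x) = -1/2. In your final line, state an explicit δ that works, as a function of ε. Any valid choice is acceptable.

δ = min(4, 8ε)

Suppose ε > 0. We seek δ > 0 such that 0 < |x + 8| < δ implies |4/x + 1/2| < ε.
|4/x + 1/2| = 4·|-8 − x|/(8·|x|) = 4|x + 8|/(8|x|).
Require δ ≤ 4 so that |x| > 8 − 4 = 4, hence 8|x| > 32.
Then |4/x + 1/2| < 4|x + 8|/32, which is < ε when |x + 8| < 8ε.
Take δ = min(4, 8ε). Then 0 < |x + 8| < δ gives both |x + 8| < 4 and |x + 8| < 8ε, so |4/x + 1/2| < ε.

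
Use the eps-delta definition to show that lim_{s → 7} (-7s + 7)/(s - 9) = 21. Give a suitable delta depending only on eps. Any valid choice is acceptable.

delta = min(1, (1/28)eps)

Let eps > 0. We want delta > 0 with 0 < |s − 7| < delta ⇒ |(-7s + 7)/(s - 9) − 21| < eps.
Combining over a common denominator, (-7s + 7)/(s - 9) − 21 = [(-7s + 7)·(-2) − (-42)·(s - 9)] / [(-2)·(s - 9)] = 56(s − 7) / ((-2)(s - 9)).
So |(-7s + 7)/(s - 9) − 21| = 56|s − 7| / (2·|s − 9|).
Require delta ≤ 1, so |s − 9| ≥ |-2| − |s − 7| > 2 − 1 = 1.
Hence |(-7s + 7)/(s - 9) − 21| < 56|s − 7|/(2·1) = 28|s − 7|, which is < eps once |s − 7| < (1/28)eps.
Take delta = min(1, (1/28)eps). Then 0 < |s − 7| < delta forces both bounds, so |(-7s + 7)/(s - 9) − 21| < eps.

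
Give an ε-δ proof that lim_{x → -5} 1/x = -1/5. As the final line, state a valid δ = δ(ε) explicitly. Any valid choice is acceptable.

δ = min(5/2, (25/2)ε)

Let ε > 0 be given. We seek δ > 0 such that 0 < |x + 5| < δ implies |1/x + 1/5| < ε.
|1/x + 1/5| = |-5 − x|/(5·|x|) = |x + 5|/(5|x|).
Restrict δ ≤ 5/2. Then |x + 5| < 5/2 gives |x| > 5/2, so 5|x| > 25/2.
Then |1/x + 1/5| < |x + 5|/(25/2), which is < ε when |x + 5| < (25/2)ε.
Take δ = min(5/2, (25/2)ε). Then 0 < |x + 5| < δ gives both |x + 5| < 5/2 and |x + 5| < (25/2)ε, so |1/x + 1/5| < ε.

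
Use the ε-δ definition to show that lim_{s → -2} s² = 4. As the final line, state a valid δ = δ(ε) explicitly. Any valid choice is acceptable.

δ = min(1, ε/5)

Let ε > 0 be given. We seek δ > 0 with 0 < |s + 2| < δ ⇒ |s² − 4| < ε.
Factor: s² − 4 = (s + 2)(s - 2), so |s² − 4| = |s + 2|·|s - 2|.
Restrict δ ≤ 1. Then |s + 2| < 1 gives |s| < 3, so by the triangle inequality |s - 2| ≤ 3 + 2 = 5.
Hence |s² − 4| ≤ 5|s + 2|, which is < ε once |s + 2| < ε/5.
Take δ = min(1, ε/5). If 0 < |s + 2| < δ then both bounds hold and |s² − 4| ≤ 5|s + 2| < 5·(ε/5) = ε.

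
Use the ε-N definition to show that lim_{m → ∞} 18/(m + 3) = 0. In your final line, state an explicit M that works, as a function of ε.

Suppose ε > 0. For m ≥ 1, |18/(m + 3) − 0| = 18/(m + 3) ≤ 18/m.
We need 18/m < ε, i.e. m > 18/ε.
Take M = 18/ε. If m > M then |18/(m + 3)| ≤ 18/m < ε.

M = 18/ε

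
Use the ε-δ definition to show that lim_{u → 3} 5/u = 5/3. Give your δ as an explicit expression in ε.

δ = min(3/2, (9/10)ε)

Let ε > 0 be given. We seek δ > 0 such that 0 < |u − 3| < δ implies |5/u − (5/3)| < ε.
|5/u − (5/3)| = 5·|3 − u|/(3·|u|) = 5|u − 3|/(3|u|).
Require δ ≤ 3/2 so that |u| > 3 − 3/2 = 3/2, hence 3|u| > 9/2.
Then |5/u − (5/3)| < 5|u − 3|/(9/2), which is < ε when |u − 3| < (9/10)ε.
Take δ = min(3/2, (9/10)ε). Then 0 < |u − 3| < δ gives both |u − 3| < 3/2 and |u − 3| < (9/10)ε, so |5/u − (5/3)| < ε.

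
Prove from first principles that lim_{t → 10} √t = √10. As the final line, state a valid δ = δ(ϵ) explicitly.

Suppose ϵ > 0. We want δ > 0 such that 0 < |t − 10| < δ implies |√t − √10| < ϵ.
Multiplying by the conjugate, |√t − √10| = |t − 10|/(√t + √10).
Restrict δ ≤ 10 so that |t − 10| < 10 forces t > 0, and then √t + √10 > √10.
Hence |√t − √10| < |t − 10|/√10, which is < ϵ once |t − 10| < √10·ϵ.
Take δ = min(10, √10·ϵ). If 0 < |t − 10| < δ then t > 0 and |√t − √10| < |t − 10|/√10 < ϵ.

δ = min(10, √10·ϵ)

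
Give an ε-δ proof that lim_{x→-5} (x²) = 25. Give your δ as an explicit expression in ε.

δ = min(1, ε/11)

Let ε > 0 be given. We seek δ > 0 with 0 < |x + 5| < δ ⇒ |x² − 25| < ε.
Factor: x² − 25 = (x + 5)(x - 5), so |x² − 25| = |x + 5|·|x - 5|.
Impose δ ≤ 1 so that |x| < 6; then |x - 5| ≤ 11.
Hence |x² − 25| ≤ 11|x + 5|, which is < ε once |x + 5| < ε/11.
Take δ = min(1, ε/11). If 0 < |x + 5| < δ then both bounds hold and |x² − 25| ≤ 11|x + 5| < 11·(ε/11) = ε.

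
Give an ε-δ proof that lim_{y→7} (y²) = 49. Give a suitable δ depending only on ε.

Fix ε > 0. We seek δ > 0 with 0 < |y − 7| < δ ⇒ |y² − 49| < ε.
Factor: y² − 49 = (y − 7)(y + 7), so |y² − 49| = |y − 7|·|y + 7|.
Impose δ ≤ 1 so that |y| < 8; then |y + 7| ≤ 15.
Hence |y² − 49| ≤ 15|y − 7|, which is < ε once |y − 7| < ε/15.
Take δ = min(1, ε/15). If 0 < |y − 7| < δ then both bounds hold and |y² − 49| ≤ 15|y − 7| < 15·(ε/15) = ε.

δ = min(1, ε/15)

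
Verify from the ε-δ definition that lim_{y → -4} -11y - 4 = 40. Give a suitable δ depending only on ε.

δ = ε/11

Let ε > 0. We need δ > 0 so that 0 < |y + 4| < δ implies |(-11y - 4) − 40| < ε.
|(-11y - 4) − 40| = |-11y - 44| = 11|y + 4|.
Thus it suffices that |y + 4| < ε/11.
Take δ = ε/11. If 0 < |y + 4| < δ then |(-11y - 4) − 40| = 11|y + 4| < 11·(ε/11) = ε.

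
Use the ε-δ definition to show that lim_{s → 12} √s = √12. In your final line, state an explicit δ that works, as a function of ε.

Fix ε > 0. We want δ > 0 such that 0 < |s − 12| < δ implies |√s − √12| < ε.
Rationalise: √s − √12 = (s − 12)/(√s + √12), so |√s − √12| = |s − 12|/(√s + √12).
Restrict δ ≤ 12 so that |s − 12| < 12 forces s > 0, and then √s + √12 > √12.
Hence |√s − √12| < |s − 12|/√12, which is < ε once |s − 12| < √12·ε.
Take δ = min(12, √12·ε). If 0 < |s − 12| < δ then s > 0 and |√s − √12| < |s − 12|/√12 < ε.

δ = min(12, √12·ε)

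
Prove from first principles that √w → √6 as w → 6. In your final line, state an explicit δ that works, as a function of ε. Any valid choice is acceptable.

δ = min(6, √6·ε)

Fix ε > 0. We want δ > 0 such that 0 < |w − 6| < δ implies |√w − √6| < ε.
Multiplying by the conjugate, |√w − √6| = |w − 6|/(√w + √6).
Restrict δ ≤ 6 so that |w − 6| < 6 forces w > 0, and then √w + √6 > √6.
Hence |√w − √6| < |w − 6|/√6, which is < ε once |w − 6| < √6·ε.
Take δ = min(6, √6·ε). If 0 < |w − 6| < δ then w > 0 and |√w − √6| < |w − 6|/√6 < ε.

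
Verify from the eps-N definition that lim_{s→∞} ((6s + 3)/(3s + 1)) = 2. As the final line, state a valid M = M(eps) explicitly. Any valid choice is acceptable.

M = (1/3)/eps

Suppose eps > 0. We seek M > 0 such that s > M implies |(6s + 3)/(3s + 1) − 2| < eps.
(6s + 3)/(3s + 1) − 2 = (3(6s + 3) − 6(3s + 1)) / (3(3s + 1)) = 3/(3(3s + 1)).
For s > 0 we have 3s + 1 > 3s, so |(6s + 3)/(3s + 1) − 2| = 3/(3(3s + 1)) < 3/(3·3s) = (1/3)/s.
Thus |(6s + 3)/(3s + 1) − 2| < eps whenever s > (1/3)/eps.
Take M = (1/3)/eps. If s > M then |(6s + 3)/(3s + 1) − 2| < (1/3)/s < eps.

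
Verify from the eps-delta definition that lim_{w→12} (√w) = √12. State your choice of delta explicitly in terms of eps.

delta = min(12, √12·eps)

Fix eps > 0. We want delta > 0 such that 0 < |w − 12| < delta implies |√w − √12| < eps.
Rationalise: √w − √12 = (w − 12)/(√w + √12), so |√w − √12| = |w − 12|/(√w + √12).
Restrict delta ≤ 12 so that |w − 12| < 12 forces w > 0, and then √w + √12 > √12.
Hence |√w − √12| < |w − 12|/√12, which is < eps once |w − 12| < √12·eps.
Take delta = min(12, √12·eps). If 0 < |w − 12| < delta then w > 0 and |√w − √12| < |w − 12|/√12 < eps.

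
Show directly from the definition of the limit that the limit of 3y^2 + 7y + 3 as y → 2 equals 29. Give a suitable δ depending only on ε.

Let ε > 0. We want δ > 0 such that 0 < |y − 2| < δ implies |(3y^2 + 7y + 3) − 29| < ε.
(3y^2 + 7y + 3) − 29 = 3y^2 + 7y - 26 = (y − 2)(3y + 13).
So |(3y^2 + 7y + 3) − 29| = |y − 2|·|3y + 13|.
Require δ ≤ 1. Then |y − 2| < 1 gives |y| < 3, and by the triangle inequality |3y + 13| ≤ 3·3 + 13 = 22.
Hence |(3y^2 + 7y + 3) − 29| ≤ 22|y − 2| < ε provided |y − 2| < ε/22.
Take δ = min(1, ε/22). Then 0 < |y − 2| < δ gives both |y − 2| < 1 and |y − 2| < ε/22, so |(3y^2 + 7y + 3) − 29| < ε.

δ = min(1, ε/22)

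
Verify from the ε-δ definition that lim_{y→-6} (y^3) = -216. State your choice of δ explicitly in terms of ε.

Fix ε > 0. We seek δ > 0 with 0 < |y + 6| < δ ⇒ |y^3 + 216| < ε.
Factor: y^3 + 216 = (y + 6)(y^2 - 6y + 36), so |y^3 + 216| = |y + 6|·|y^2 - 6y + 36|.
Impose δ ≤ 2 so that |y| < 8; then |y^2 - 6y + 36| ≤ 148.
Hence |y^3 + 216| ≤ 148|y + 6|, which is < ε once |y + 6| < ε/148.
Take δ = min(2, ε/148). If 0 < |y + 6| < δ then both bounds hold and |y^3 + 216| ≤ 148|y + 6| < 148·(ε/148) = ε.

δ = min(2, ε/148)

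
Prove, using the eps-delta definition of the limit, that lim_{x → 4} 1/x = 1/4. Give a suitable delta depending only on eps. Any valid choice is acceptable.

Fix eps > 0. We seek delta > 0 such that 0 < |x − 4| < delta implies |1/x − (1/4)| < eps.
|1/x − (1/4)| = |4 − x|/(4·|x|) = |x − 4|/(4|x|).
Restrict delta ≤ 2. Then |x − 4| < 2 gives |x| > 2, so 4|x| > 8.
Then |1/x − (1/4)| < |x − 4|/8, which is < eps when |x − 4| < 8eps.
Take delta = min(2, 8eps). Then 0 < |x − 4| < delta gives both |x − 4| < 2 and |x − 4| < 8eps, so |1/x − (1/4)| < eps.

delta = min(2, 8eps)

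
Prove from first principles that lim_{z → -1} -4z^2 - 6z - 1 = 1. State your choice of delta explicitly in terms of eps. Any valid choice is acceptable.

Fix eps > 0. We want delta > 0 such that 0 < |z + 1| < delta implies |(-4z^2 - 6z - 1) − 1| < eps.
(-4z^2 - 6z - 1) − 1 = -4z^2 - 6z - 2 = (z + 1)(-4z - 2).
So |(-4z^2 - 6z - 1) − 1| = |z + 1|·|-4z - 2|.
Assume first that |z + 1| < 1, so |z| < 2. Then |-4z - 2| ≤ 4·2 + 2 = 10.
Hence |(-4z^2 - 6z - 1) − 1| ≤ 10|z + 1| < eps provided |z + 1| < eps/10.
Take delta = min(1, eps/10). Then 0 < |z + 1| < delta gives both |z + 1| < 1 and |z + 1| < eps/10, so |(-4z^2 - 6z - 1) − 1| < eps.

delta = min(1, eps/10)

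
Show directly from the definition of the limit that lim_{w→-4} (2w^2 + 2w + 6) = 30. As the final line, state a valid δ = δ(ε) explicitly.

δ = min(1, ε/16)

Let ε > 0. We want δ > 0 such that 0 < |w + 4| < δ implies |(2w^2 + 2w + 6) − 30| < ε.
(2w^2 + 2w + 6) − 30 = 2w^2 + 2w - 24 = (w + 4)(2w - 6).
So |(2w^2 + 2w + 6) − 30| = |w + 4|·|2w - 6|.
Assume first that |w + 4| < 1, so |w| < 5. Then |2w - 6| ≤ 2·5 + 6 = 16.
Hence |(2w^2 + 2w + 6) − 30| ≤ 16|w + 4| < ε provided |w + 4| < ε/16.
Take δ = min(1, ε/16). Then 0 < |w + 4| < δ gives both |w + 4| < 1 and |w + 4| < ε/16, so |(2w^2 + 2w + 6) − 30| < ε.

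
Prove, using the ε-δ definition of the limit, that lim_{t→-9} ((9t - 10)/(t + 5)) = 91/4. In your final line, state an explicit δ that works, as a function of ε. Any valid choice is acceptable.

δ = min(2, (8/55)ε)

Let ε > 0 be given. We want δ > 0 with 0 < |t + 9| < δ ⇒ |(9t - 10)/(t + 5) − (91/4)| < ε.
Combining over a common denominator, (9t - 10)/(t + 5) − (91/4) = [(9t - 10)·(-4) − (-91)·(t + 5)] / [(-4)·(t + 5)] = 55(t + 9) / ((-4)(t + 5)).
So |(9t - 10)/(t + 5) − (91/4)| = 55|t + 9| / (4·|t + 5|).
Require δ ≤ 2, so |t + 5| ≥ |-4| − |t + 9| > 4 − 2 = 2.
Hence |(9t - 10)/(t + 5) − (91/4)| < 55|t + 9|/(4·2) = (55/8)|t + 9|, which is < ε once |t + 9| < (8/55)ε.
Take δ = min(2, (8/55)ε). Then 0 < |t + 9| < δ forces both bounds, so |(9t - 10)/(t + 5) − (91/4)| < ε.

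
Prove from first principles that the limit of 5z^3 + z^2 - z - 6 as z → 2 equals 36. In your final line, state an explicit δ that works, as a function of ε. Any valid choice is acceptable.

Let ε > 0. We want δ > 0 such that 0 < |z − 2| < δ implies |(5z^3 + z^2 - z - 6) − 36| < ε.
(5z^3 + z^2 - z - 6) − 36 = 5z^3 + z^2 - z - 42 = (z − 2)(5z^2 + 11z + 21).
So |(5z^3 + z^2 - z - 6) − 36| = |z − 2|·|5z^2 + 11z + 21|.
Require δ ≤ 1. Then |z − 2| < 1 gives |z| < 3, and by the triangle inequality |5z^2 + 11z + 21| ≤ 5·3^2 + 11·3 + 21 = 99.
Hence |(5z^3 + z^2 - z - 6) − 36| ≤ 99|z − 2| < ε provided |z − 2| < ε/99.
Take δ = min(1, ε/99). Then 0 < |z − 2| < δ gives both |z − 2| < 1 and |z − 2| < ε/99, so |(5z^3 + z^2 - z - 6) − 36| < ε.

δ = min(1, ε/99)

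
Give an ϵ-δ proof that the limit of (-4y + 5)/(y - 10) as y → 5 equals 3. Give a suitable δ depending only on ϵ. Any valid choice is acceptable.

Suppose ϵ > 0. We want δ > 0 with 0 < |y − 5| < δ ⇒ |(-4y + 5)/(y - 10) − 3| < ϵ.
Combining over a common denominator, (-4y + 5)/(y - 10) − 3 = [(-4y + 5)·(-5) − (-15)·(y - 10)] / [(-5)·(y - 10)] = 35(y − 5) / ((-5)(y - 10)).
So |(-4y + 5)/(y - 10) − 3| = 35|y − 5| / (5·|y − 10|).
Restrict δ ≤ 5/2. Then |y − 5| < 5/2 gives |y − 10| = |(y − 5) + (-5)| ≥ 5 − 5/2 = 5/2.
Hence |(-4y + 5)/(y - 10) − 3| < 35|y − 5|/(5·(5/2)) = (14/5)|y − 5|, which is < ϵ once |y − 5| < (5/14)ϵ.
Take δ = min(5/2, (5/14)ϵ). Then 0 < |y − 5| < δ forces both bounds, so |(-4y + 5)/(y - 10) − 3| < ϵ.

δ = min(5/2, (5/14)ϵ)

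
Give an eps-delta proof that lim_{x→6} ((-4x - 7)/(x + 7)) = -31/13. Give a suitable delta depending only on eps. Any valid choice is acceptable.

Let eps > 0 be given. We want delta > 0 with 0 < |x − 6| < delta ⇒ |(-4x - 7)/(x + 7) + 31/13| < eps.
Combining over a common denominator, (-4x - 7)/(x + 7) + 31/13 = [(-4x - 7)·13 − (-31)·(x + 7)] / [13·(x + 7)] = -21(x − 6) / (13(x + 7)).
So |(-4x - 7)/(x + 7) + 31/13| = 21|x − 6| / (13·|x + 7|).
Require delta ≤ 13/2, so |x + 7| ≥ |13| − |x − 6| > 13 − 13/2 = 13/2.
Hence |(-4x - 7)/(x + 7) + 31/13| < 21|x − 6|/(13·(13/2)) = (42/169)|x − 6|, which is < eps once |x − 6| < (169/42)eps.
Take delta = min(13/2, (169/42)eps). Then 0 < |x − 6| < delta forces both bounds, so |(-4x - 7)/(x + 7) + 31/13| < eps.

delta = min(13/2, (169/42)eps)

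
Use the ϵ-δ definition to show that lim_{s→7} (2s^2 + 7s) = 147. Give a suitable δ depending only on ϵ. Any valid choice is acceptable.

δ = min(2, ϵ/39)

Suppose ϵ > 0. We want δ > 0 such that 0 < |s − 7| < δ implies |(2s^2 + 7s) − 147| < ϵ.
(2s^2 + 7s) − 147 = 2s^2 + 7s - 147 = (s − 7)(2s + 21).
So |(2s^2 + 7s) − 147| = |s − 7|·|2s + 21|.
Assume first that |s − 7| < 2, so |s| < 9. Then |2s + 21| ≤ 2·9 + 21 = 39.
Hence |(2s^2 + 7s) − 147| ≤ 39|s − 7| < ϵ provided |s − 7| < ϵ/39.
Take δ = min(2, ϵ/39). Then 0 < |s − 7| < δ gives both |s − 7| < 2 and |s − 7| < ϵ/39, so |(2s^2 + 7s) − 147| < ϵ.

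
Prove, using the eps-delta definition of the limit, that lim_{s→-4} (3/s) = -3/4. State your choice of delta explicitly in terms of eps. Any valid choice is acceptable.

delta = min(2, (8/3)eps)

Let eps > 0. We seek delta > 0 such that 0 < |s + 4| < delta implies |3/s + 3/4| < eps.
|3/s + 3/4| = 3·|-4 − s|/(4·|s|) = 3|s + 4|/(4|s|).
Restrict delta ≤ 2. Then |s + 4| < 2 gives |s| > 2, so 4|s| > 8.
Then |3/s + 3/4| < 3|s + 4|/8, which is < eps when |s + 4| < (8/3)eps.
Take delta = min(2, (8/3)eps). Then 0 < |s + 4| < delta gives both |s + 4| < 2 and |s + 4| < (8/3)eps, so |3/s + 3/4| < eps.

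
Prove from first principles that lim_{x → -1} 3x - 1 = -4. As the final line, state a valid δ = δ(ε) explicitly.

δ = ε/3

Let ε > 0. We need δ > 0 so that 0 < |x + 1| < δ implies |(3x - 1) + 4| < ε.
Since (3x - 1) + 4 = 3(x + 1), we have |(3x - 1) + 4| = 3|x + 1|.
Thus it suffices that |x + 1| < ε/3.
Take δ = ε/3. If 0 < |x + 1| < δ then |(3x - 1) + 4| = 3|x + 1| < 3·(ε/3) = ε.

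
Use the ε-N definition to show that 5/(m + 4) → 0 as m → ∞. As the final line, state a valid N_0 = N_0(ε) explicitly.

N_0 = 5/ε

Suppose ε > 0. For m ≥ 1, |5/(m + 4) − 0| = 5/(m + 4) ≤ 5/m.
We need 5/m < ε, i.e. m > 5/ε.
Take N_0 = 5/ε. If m > N_0 then |5/(m + 4)| ≤ 5/m < ε.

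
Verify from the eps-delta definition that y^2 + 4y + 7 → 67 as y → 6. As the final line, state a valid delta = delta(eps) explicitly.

delta = min(2, eps/18)

Let eps > 0 be given. We want delta > 0 such that 0 < |y − 6| < delta implies |(y^2 + 4y + 7) − 67| < eps.
(y^2 + 4y + 7) − 67 = y^2 + 4y - 60 = (y − 6)(y + 10).
So |(y^2 + 4y + 7) − 67| = |y − 6|·|y + 10|.
Assume first that |y − 6| < 2, so |y| < 8. Then |y + 10| ≤ 8 + 10 = 18.
Hence |(y^2 + 4y + 7) − 67| ≤ 18|y − 6| < eps provided |y − 6| < eps/18.
Choosing delta = min(2, eps/18) ensures both conditions, hence |(y^2 + 4y + 7) − 67| < eps.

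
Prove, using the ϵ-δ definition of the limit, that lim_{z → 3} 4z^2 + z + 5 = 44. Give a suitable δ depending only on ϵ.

Let ϵ > 0 be given. We want δ > 0 such that 0 < |z − 3| < δ implies |(4z^2 + z + 5) − 44| < ϵ.
(4z^2 + z + 5) − 44 = 4z^2 + z - 39 = (z − 3)(4z + 13).
So |(4z^2 + z + 5) − 44| = |z − 3|·|4z + 13|.
Require δ ≤ 1. Then |z − 3| < 1 gives |z| < 4, and by the triangle inequality |4z + 13| ≤ 4·4 + 13 = 29.
Hence |(4z^2 + z + 5) − 44| ≤ 29|z − 3| < ϵ provided |z − 3| < ϵ/29.
Choosing δ = min(1, ϵ/29) ensures both conditions, hence |(4z^2 + z + 5) − 44| < ϵ.

δ = min(1, ϵ/29)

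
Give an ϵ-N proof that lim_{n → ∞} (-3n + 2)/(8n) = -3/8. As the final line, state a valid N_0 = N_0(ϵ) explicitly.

Let ϵ > 0 be given. For n ≥ 1, |(-3n + 2)/(8n) + 3/8| = |16|/(8(8n)) = 16/(8(8n)).
Since 8n ≥ 8n for n ≥ 1, this is ≤ 16/(8·8n) = (1/4)/n.
So |(-3n + 2)/(8n) + 3/8| < ϵ whenever n > (1/4)/ϵ.
Take N_0 = (1/4)/ϵ. If n > N_0 then |(-3n + 2)/(8n) + 3/8| ≤ (1/4)/n < ϵ.

N_0 = (1/4)/ϵ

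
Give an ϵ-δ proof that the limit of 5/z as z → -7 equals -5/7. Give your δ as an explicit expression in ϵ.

δ = min(7/2, (49/10)ϵ)

Fix ϵ > 0. We seek δ > 0 such that 0 < |z + 7| < δ implies |5/z + 5/7| < ϵ.
|5/z + 5/7| = 5·|-7 − z|/(7·|z|) = 5|z + 7|/(7|z|).
Restrict δ ≤ 7/2. Then |z + 7| < 7/2 gives |z| > 7/2, so 7|z| > 49/2.
Then |5/z + 5/7| < 5|z + 7|/(49/2), which is < ϵ when |z + 7| < (49/10)ϵ.
Take δ = min(7/2, (49/10)ϵ). Then 0 < |z + 7| < δ gives both |z + 7| < 7/2 and |z + 7| < (49/10)ϵ, so |5/z + 5/7| < ϵ.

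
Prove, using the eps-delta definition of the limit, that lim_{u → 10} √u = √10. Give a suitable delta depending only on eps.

delta = min(10, √10·eps)

Suppose eps > 0. We want delta > 0 such that 0 < |u − 10| < delta implies |√u − √10| < eps.
Rationalise: √u − √10 = (u − 10)/(√u + √10), so |√u − √10| = |u − 10|/(√u + √10).
Restrict delta ≤ 10 so that |u − 10| < 10 forces u > 0, and then √u + √10 > √10.
Hence |√u − √10| < |u − 10|/√10, which is < eps once |u − 10| < √10·eps.
Take delta = min(10, √10·eps). If 0 < |u − 10| < delta then u > 0 and |√u − √10| < |u − 10|/√10 < eps.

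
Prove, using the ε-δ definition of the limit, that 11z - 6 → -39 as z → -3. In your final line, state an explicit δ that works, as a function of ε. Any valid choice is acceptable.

Suppose ε > 0. We need δ > 0 so that 0 < |z + 3| < δ implies |(11z - 6) + 39| < ε.
|(11z - 6) + 39| = |11z + 33| = 11|z + 3|.
So 11|z + 3| < ε exactly when |z + 3| < ε/11.
Take δ = ε/11. If 0 < |z + 3| < δ then |(11z - 6) + 39| = 11|z + 3| < 11·(ε/11) = ε.

δ = ε/11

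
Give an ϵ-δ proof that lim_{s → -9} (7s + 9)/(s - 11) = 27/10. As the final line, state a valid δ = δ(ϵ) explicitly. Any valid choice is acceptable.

Let ϵ > 0 be given. We want δ > 0 with 0 < |s + 9| < δ ⇒ |(7s + 9)/(s - 11) − (27/10)| < ϵ.
Combining over a common denominator, (7s + 9)/(s - 11) − (27/10) = [(7s + 9)·(-20) − (-54)·(s - 11)] / [(-20)·(s - 11)] = -86(s + 9) / ((-20)(s - 11)).
So |(7s + 9)/(s - 11) − (27/10)| = 86|s + 9| / (20·|s − 11|).
Restrict δ ≤ 10. Then |s + 9| < 10 gives |s − 11| = |(s + 9) + (-20)| ≥ 20 − 10 = 10.
Hence |(7s + 9)/(s - 11) − (27/10)| < 86|s + 9|/(20·10) = (43/100)|s + 9|, which is < ϵ once |s + 9| < (100/43)ϵ.
Take δ = min(10, (100/43)ϵ). Then 0 < |s + 9| < δ forces both bounds, so |(7s + 9)/(s - 11) − (27/10)| < ϵ.

δ = min(10, (100/43)ϵ)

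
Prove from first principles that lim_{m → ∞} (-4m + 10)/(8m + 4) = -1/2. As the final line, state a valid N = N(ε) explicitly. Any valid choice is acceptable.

Suppose ε > 0. For m ≥ 1, |(-4m + 10)/(8m + 4) + 1/2| = |96|/(8(8m + 4)) = 96/(8(8m + 4)).
Since 8m + 4 ≥ 8m for m ≥ 1, this is ≤ 96/(8·8m) = (3/2)/m.
So |(-4m + 10)/(8m + 4) + 1/2| < ε whenever m > (3/2)/ε.
Take N = (3/2)/ε. If m > N then |(-4m + 10)/(8m + 4) + 1/2| ≤ (3/2)/m < ε.

N = (3/2)/ε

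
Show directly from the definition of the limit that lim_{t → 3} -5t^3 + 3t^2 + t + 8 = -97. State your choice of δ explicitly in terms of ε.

δ = min(1, ε/163)

Let ε > 0 be given. We want δ > 0 such that 0 < |t − 3| < δ implies |(-5t^3 + 3t^2 + t + 8) + 97| < ε.
(-5t^3 + 3t^2 + t + 8) + 97 = -5t^3 + 3t^2 + t + 105 = (t − 3)(-5t^2 - 12t - 35).
So |(-5t^3 + 3t^2 + t + 8) + 97| = |t − 3|·|-5t^2 - 12t - 35|.
Require δ ≤ 1. Then |t − 3| < 1 gives |t| < 4, and by the triangle inequality |-5t^2 - 12t - 35| ≤ 5·4^2 + 12·4 + 35 = 163.
Hence |(-5t^3 + 3t^2 + t + 8) + 97| ≤ 163|t − 3| < ε provided |t − 3| < ε/163.
Choosing δ = min(1, ε/163) ensures both conditions, hence |(-5t^3 + 3t^2 + t + 8) + 97| < ε.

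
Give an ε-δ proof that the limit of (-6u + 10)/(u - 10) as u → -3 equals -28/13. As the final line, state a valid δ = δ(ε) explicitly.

Fix ε > 0. We want δ > 0 with 0 < |u + 3| < δ ⇒ |(-6u + 10)/(u - 10) + 28/13| < ε.
Combining over a common denominator, (-6u + 10)/(u - 10) + 28/13 = [(-6u + 10)·(-13) − 28·(u - 10)] / [(-13)·(u - 10)] = 50(u + 3) / ((-13)(u - 10)).
So |(-6u + 10)/(u - 10) + 28/13| = 50|u + 3| / (13·|u − 10|).
Restrict δ ≤ 13/2. Then |u + 3| < 13/2 gives |u − 10| = |(u + 3) + (-13)| ≥ 13 − 13/2 = 13/2.
Hence |(-6u + 10)/(u - 10) + 28/13| < 50|u + 3|/(13·(13/2)) = (100/169)|u + 3|, which is < ε once |u + 3| < (169/100)ε.
Take δ = min(13/2, (169/100)ε). Then 0 < |u + 3| < δ forces both bounds, so |(-6u + 10)/(u - 10) + 28/13| < ε.

δ = min(13/2, (169/100)ε)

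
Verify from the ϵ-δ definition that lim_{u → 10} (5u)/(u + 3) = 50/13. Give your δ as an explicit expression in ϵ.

Fix ϵ > 0. We want δ > 0 with 0 < |u − 10| < δ ⇒ |(5u)/(u + 3) − (50/13)| < ϵ.
Combining over a common denominator, (5u)/(u + 3) − (50/13) = [(5u)·13 − 50·(u + 3)] / [13·(u + 3)] = 15(u − 10) / (13(u + 3)).
So |(5u)/(u + 3) − (50/13)| = 15|u − 10| / (13·|u + 3|).
Restrict δ ≤ 13/2. Then |u − 10| < 13/2 gives |u + 3| = |(u − 10) + 13| ≥ 13 − 13/2 = 13/2.
Hence |(5u)/(u + 3) − (50/13)| < 15|u − 10|/(13·(13/2)) = (30/169)|u − 10|, which is < ϵ once |u − 10| < (169/30)ϵ.
Take δ = min(13/2, (169/30)ϵ). Then 0 < |u − 10| < δ forces both bounds, so |(5u)/(u + 3) − (50/13)| < ϵ.

δ = min(13/2, (169/30)ϵ)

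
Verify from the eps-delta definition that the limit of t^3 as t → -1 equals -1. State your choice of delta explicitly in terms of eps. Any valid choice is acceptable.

Suppose eps > 0. We seek delta > 0 with 0 < |t + 1| < delta ⇒ |t^3 + 1| < eps.
Factor: t^3 + 1 = (t + 1)(t^2 - t + 1), so |t^3 + 1| = |t + 1|·|t^2 - t + 1|.
Impose delta ≤ 2 so that |t| < 3; then |t^2 - t + 1| ≤ 13.
Hence |t^3 + 1| ≤ 13|t + 1|, which is < eps once |t + 1| < eps/13.
Take delta = min(2, eps/13). If 0 < |t + 1| < delta then both bounds hold and |t^3 + 1| ≤ 13|t + 1| < 13·(eps/13) = eps.

delta = min(2, eps/13)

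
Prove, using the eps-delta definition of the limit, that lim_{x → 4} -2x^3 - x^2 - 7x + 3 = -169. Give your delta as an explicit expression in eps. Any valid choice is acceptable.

delta = min(1, eps/138)

Let eps > 0. We want delta > 0 such that 0 < |x − 4| < delta implies |(-2x^3 - x^2 - 7x + 3) + 169| < eps.
(-2x^3 - x^2 - 7x + 3) + 169 = -2x^3 - x^2 - 7x + 172 = (x − 4)(-2x^2 - 9x - 43).
So |(-2x^3 - x^2 - 7x + 3) + 169| = |x − 4|·|-2x^2 - 9x - 43|.
Require delta ≤ 1. Then |x − 4| < 1 gives |x| < 5, and by the triangle inequality |-2x^2 - 9x - 43| ≤ 2·5^2 + 9·5 + 43 = 138.
Hence |(-2x^3 - x^2 - 7x + 3) + 169| ≤ 138|x − 4| < eps provided |x − 4| < eps/138.
Take delta = min(1, eps/138). Then 0 < |x − 4| < delta gives both |x − 4| < 1 and |x − 4| < eps/138, so |(-2x^3 - x^2 - 7x + 3) + 169| < eps.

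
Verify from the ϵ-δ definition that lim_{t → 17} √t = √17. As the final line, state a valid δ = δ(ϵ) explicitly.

δ = min(17, √17·ϵ)

Let ϵ > 0. We want δ > 0 such that 0 < |t − 17| < δ implies |√t − √17| < ϵ.
Multiplying by the conjugate, |√t − √17| = |t − 17|/(√t + √17).
Restrict δ ≤ 17 so that |t − 17| < 17 forces t > 0, and then √t + √17 > √17.
Hence |√t − √17| < |t − 17|/√17, which is < ϵ once |t − 17| < √17·ϵ.
Take δ = min(17, √17·ϵ). If 0 < |t − 17| < δ then t > 0 and |√t − √17| < |t − 17|/√17 < ϵ.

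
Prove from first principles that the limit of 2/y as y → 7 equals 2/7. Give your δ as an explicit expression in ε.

δ = min(7/2, (49/4)ε)

Let ε > 0. We seek δ > 0 such that 0 < |y − 7| < δ implies |2/y − (2/7)| < ε.
|2/y − (2/7)| = 2·|7 − y|/(7·|y|) = 2|y − 7|/(7|y|).
Restrict δ ≤ 7/2. Then |y − 7| < 7/2 gives |y| > 7/2, so 7|y| > 49/2.
Then |2/y − (2/7)| < 2|y − 7|/(49/2), which is < ε when |y − 7| < (49/4)ε.
Take δ = min(7/2, (49/4)ε). Then 0 < |y − 7| < δ gives both |y − 7| < 7/2 and |y − 7| < (49/4)ε, so |2/y − (2/7)| < ε.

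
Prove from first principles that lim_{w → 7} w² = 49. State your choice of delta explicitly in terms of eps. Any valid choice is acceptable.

delta = min(1, eps/15)

Let eps > 0 be given. We seek delta > 0 with 0 < |w − 7| < delta ⇒ |w² − 49| < eps.
Factor: w² − 49 = (w − 7)(w + 7), so |w² − 49| = |w − 7|·|w + 7|.
Impose delta ≤ 1 so that |w| < 8; then |w + 7| ≤ 15.
Hence |w² − 49| ≤ 15|w − 7|, which is < eps once |w − 7| < eps/15.
Take delta = min(1, eps/15). If 0 < |w − 7| < delta then both bounds hold and |w² − 49| ≤ 15|w − 7| < 15·(eps/15) = eps.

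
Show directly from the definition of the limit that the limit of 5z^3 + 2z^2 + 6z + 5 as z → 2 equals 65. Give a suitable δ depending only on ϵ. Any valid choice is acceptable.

δ = min(1, ϵ/111)

Suppose ϵ > 0. We want δ > 0 such that 0 < |z − 2| < δ implies |(5z^3 + 2z^2 + 6z + 5) − 65| < ϵ.
(5z^3 + 2z^2 + 6z + 5) − 65 = 5z^3 + 2z^2 + 6z - 60 = (z − 2)(5z^2 + 12z + 30).
So |(5z^3 + 2z^2 + 6z + 5) − 65| = |z − 2|·|5z^2 + 12z + 30|.
Require δ ≤ 1. Then |z − 2| < 1 gives |z| < 3, and by the triangle inequality |5z^2 + 12z + 30| ≤ 5·3^2 + 12·3 + 30 = 111.
Hence |(5z^3 + 2z^2 + 6z + 5) − 65| ≤ 111|z − 2| < ϵ provided |z − 2| < ϵ/111.
Choosing δ = min(1, ϵ/111) ensures both conditions, hence |(5z^3 + 2z^2 + 6z + 5) − 65| < ϵ.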